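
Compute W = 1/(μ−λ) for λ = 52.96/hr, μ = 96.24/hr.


W = 1/(μ−λ) = 1/(96.24 − 52.96) = 1/43.28 = 0.02311 hr

Final: 0.02311 hr


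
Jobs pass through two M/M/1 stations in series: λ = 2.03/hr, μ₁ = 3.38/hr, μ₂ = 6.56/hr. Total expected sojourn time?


Each node sees arrival rate λ = 2.03/hr (tandem ⇒ throughput preserved).
W₁ = 1/(μ₁−λ) = 1/(3.38−2.03) = 0.74074 hr
W₂ = 1/(μ₂−λ) = 1/(6.56−2.03) = 0.22075 hr
W_total = W₁ + W₂ = 0.74074 + 0.22075 = 0.96149 hr

Final: 0.96149 hr


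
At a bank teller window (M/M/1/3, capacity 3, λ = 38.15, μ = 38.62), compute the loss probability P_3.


ρ = λ/μ = 38.15/38.62 = 0.9878
P_K = (1−ρ)ρ^K/(1−ρ^(K+1)) = (0.01217·0.963933)/(1 − 0.952202)
= 0.011731/0.047798 = 0.245427

Final: 0.245427


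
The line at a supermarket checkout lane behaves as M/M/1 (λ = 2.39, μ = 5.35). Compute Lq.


ρ = 2.39/5.35 = 0.4467
Lq = ρ²/(1−ρ) = 0.1996/0.5533 = 0.3607

Final: 0.3607


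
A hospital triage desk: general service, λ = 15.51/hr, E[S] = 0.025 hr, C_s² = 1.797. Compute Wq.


ρ = λ·E[S] = 15.51·0.025 = 0.3878
E[S²] = E[S]²(1+C_s²) = 0.025²·(1+1.797) = 0.001748
Wq = λ·E[S²]/(2(1−ρ)) = 15.51·0.001748/(2·0.6122) = 0.02214 hr

Final: 0.02214 hr


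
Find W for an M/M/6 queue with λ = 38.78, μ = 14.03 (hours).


a = 2.7641; ρ = 0.4607; P₀ = 0.062387
Lq = P₀·a^c·ρ/(c!(1−ρ)²) = 0.06120
Wq = Lq/λ = 0.06120/38.78 = 0.001578 hr
W = Wq + 1/μ = 0.001578 + 0.07128 = 0.07285 hr

Final: 0.07285 hr


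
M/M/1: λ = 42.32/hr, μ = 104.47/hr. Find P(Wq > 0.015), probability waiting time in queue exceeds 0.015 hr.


ρ = 42.32/104.47 = 0.4051
P(Wq > t) = ρ·e^{−(μ−λ)t} = 0.4051·e^{−0.9322}
= 0.4051·0.393667 = 0.159471

Final: 0.159471


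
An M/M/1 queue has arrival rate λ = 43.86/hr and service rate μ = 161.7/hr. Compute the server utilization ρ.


ρ = λ/μ = 43.86/161.7 = 0.2712

Final: 0.2712


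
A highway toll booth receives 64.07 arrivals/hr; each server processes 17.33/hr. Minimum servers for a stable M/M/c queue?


Stability requires cμ > λ ⇔ c > λ/μ.
λ/μ = 64.07/17.33 = 3.6971
Minimum integer c = ⌊3.6971⌋ + 1 = 4
Check: 4·17.33 = 69.32 > 64.07, while 3·17.33 = 51.99 ≤ 64.07

Final: 4 servers


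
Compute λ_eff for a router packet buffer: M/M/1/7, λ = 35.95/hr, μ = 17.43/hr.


ρ = 2.0625; P_K = (1−ρ)ρ^7/(1−ρ^8) = 0.516738
λ_eff = λ(1 − P_K) = 35.95·(1 − 0.516738) = 35.95·0.483262 = 17.3733 /hr

Final: 17.3733 /hr


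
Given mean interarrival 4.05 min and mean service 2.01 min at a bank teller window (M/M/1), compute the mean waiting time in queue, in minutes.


λ = 60/4.05 = 14.8148 /hr
μ = 60/2.01 = 29.8507 /hr
ρ = λ/μ = 14.8148/29.8507 = 0.4963
Wq = ρ/(μ−λ) = 0.4963/(29.8507−14.8148) = 0.03301 hr
In minutes: 0.03301·60 = 1.980 min

Final: 1.980 min


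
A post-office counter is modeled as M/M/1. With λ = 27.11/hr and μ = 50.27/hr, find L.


ρ = λ/μ = 27.11/50.27 = 0.5393
L = ρ/(1−ρ) = 0.5393/(1 − 0.5393) = 0.5393/0.4607 = 1.1706

Final: 1.1706


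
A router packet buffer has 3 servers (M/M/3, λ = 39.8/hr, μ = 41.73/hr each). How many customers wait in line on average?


a = λ/μ = 0.9538; ρ = a/3 = 0.3179
P₀ = 0.381598
Lq = P₀·a^c·ρ / (c!·(1−ρ)²) = 0.381598·0.86757·0.3179/(6·0.46524)
= 0.03770

Final: 0.03770


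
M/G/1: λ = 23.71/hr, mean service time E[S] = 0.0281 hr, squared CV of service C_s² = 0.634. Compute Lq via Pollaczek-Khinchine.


ρ = λ·E[S] = 23.71·0.0281 = 0.6663
Lq = ρ²(1+C_s²)/(2(1−ρ)) = 0.4439·(1+0.634)/(2·0.3337)
= 0.4439·1.6340/0.6675 = 1.08662

Final: 1.08662


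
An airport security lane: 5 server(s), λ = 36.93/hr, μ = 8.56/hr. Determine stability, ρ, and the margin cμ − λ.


Total capacity cμ = 5·8.56 = 42.80/hr
ρ = λ/(cμ) = 36.93/42.80 = 0.8629
Stable ⇔ ρ < 1: YES
Spare capacity = cμ − λ = 42.80 − 36.93 = 5.87/hr

Final: ρ = 0.8629; stable; margin = 5.87/hr


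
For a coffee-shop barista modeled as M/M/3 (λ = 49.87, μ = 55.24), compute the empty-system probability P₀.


a = λ/μ = 49.87/55.24 = 0.9028; ρ = a/c = 0.3009
Σ_{k=0}^{2} a^k/k! (terms k=0..2) = 1.00000 + 0.90279 + 0.40751 = 2.31030
Tail: a^3/(3!(1−ρ)) = 0.73580/(6·0.6991) = 0.17542
P₀ = 1/(2.31030 + 0.17542) = 1/2.48572 = 0.402297

Final: 0.402297


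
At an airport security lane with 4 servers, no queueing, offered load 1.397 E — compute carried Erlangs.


B(4,1.397) = 0.039815 (Erlang-B)
Carried load = a(1 − B) = 1.397·(1 − 0.039815) = 1.397·0.960185 = 1.3414 E

Final: 1.3414 Erlangs


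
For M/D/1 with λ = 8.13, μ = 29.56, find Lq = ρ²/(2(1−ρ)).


ρ = 8.13/29.56 = 0.2750
M/D/1: Lq = ρ²/(2(1−ρ)) = 0.07564/(2·0.7250) = 0.05217

Final: 0.05217


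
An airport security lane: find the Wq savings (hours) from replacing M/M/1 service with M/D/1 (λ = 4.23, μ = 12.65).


ρ = 4.23/12.65 = 0.3344
Wq(M/M/1) = ρ/(μ−λ) = 0.3344/8.42 = 0.03971 hr
Wq(M/D/1) = ρ/(2(μ−λ)) = 0.01986 hr
Savings = 0.03971 − 0.01986 = 0.01986 hr

Final: 0.01986 hr


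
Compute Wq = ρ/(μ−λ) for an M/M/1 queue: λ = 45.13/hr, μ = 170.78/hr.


ρ = 45.13/170.78 = 0.2643
Wq = ρ/(μ−λ) = 0.2643/(170.78 − 45.13) = 0.2643/125.65 = 0.002103 hr

Final: 0.002103 hr


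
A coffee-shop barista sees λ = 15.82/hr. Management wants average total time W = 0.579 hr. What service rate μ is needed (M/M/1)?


W = 1/(μ−λ) ⇒ μ − λ = 1/W = 1/0.579 = 1.7271
μ = λ + 1/W = 15.82 + 1.7271 = 17.5471 per hr

Final: 17.5471 /hr


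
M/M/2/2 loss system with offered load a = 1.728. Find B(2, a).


B(c,a) = (a^c/c!) / Σ_{k=0}^{c} a^k/k!
a^2/2! = 1.492992
Σ terms (k=0..2): 1.00000 + 1.72800 + 1.49299 = 4.220992
B = 1.492992/4.220992 = 0.353706

Final: 0.353706


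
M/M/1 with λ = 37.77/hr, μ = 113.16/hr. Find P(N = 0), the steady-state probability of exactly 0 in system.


ρ = 37.77/113.16 = 0.3338
P_n = (1−ρ)·ρ^n = (1 − 0.3338)·0.3338^0 = 0.6662·1.000000 = 0.666225

Final: 0.666225


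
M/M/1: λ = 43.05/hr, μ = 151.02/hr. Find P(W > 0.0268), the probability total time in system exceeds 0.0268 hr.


W ~ Exponential(μ−λ) for M/M/1.
μ − λ = 151.02 − 43.05 = 107.9700
P(W > t) = e^{−(μ−λ)t} = e^{−2.8936} = 0.055377

Final: 0.055377


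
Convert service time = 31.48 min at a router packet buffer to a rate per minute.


μ = 1/(service time) in consistent units.
1 minute = 1 min, so μ = 1/31.48 = 0.03177 per minute

Final: 0.03177 /min


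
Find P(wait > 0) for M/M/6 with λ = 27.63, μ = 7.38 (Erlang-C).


a = λ/μ = 3.7439; ρ = a/6 = 0.6240
P₀ = 0.022229 (from M/M/c formula)
C(c,a) = [a^c/(c!(1−ρ))]·P₀ = [2753.89348/(720·0.3760)]·0.022229
= 10.17204·0.022229 = 0.226113

Final: 0.226113


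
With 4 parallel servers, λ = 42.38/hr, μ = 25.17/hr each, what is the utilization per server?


ρ = λ/(cμ) = 42.38/(4·25.17) = 42.38/100.68 = 0.4209

Final: 0.4209


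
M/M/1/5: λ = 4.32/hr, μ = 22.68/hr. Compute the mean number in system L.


ρ = 4.32/22.68 = 0.1905
L = ρ[1 − (K+1)ρ^K + Kρ^(K+1)] / [(1−ρ)(1−ρ^(K+1))]
Numerator: 0.1905·(1 − 6·0.0002507 + 5·0.00004776) = 0.190235
Denominator: (0.8095)·(0.999952) = 0.809485
L = 0.190235/0.809485 = 0.2350

Final: 0.2350


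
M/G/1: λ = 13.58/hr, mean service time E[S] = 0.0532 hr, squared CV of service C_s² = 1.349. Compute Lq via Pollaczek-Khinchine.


ρ = λ·E[S] = 13.58·0.0532 = 0.7225
Lq = ρ²(1+C_s²)/(2(1−ρ)) = 0.5219·(1+1.349)/(2·0.2775)
= 0.5219·2.3490/0.5551 = 2.20874

Final: 2.20874


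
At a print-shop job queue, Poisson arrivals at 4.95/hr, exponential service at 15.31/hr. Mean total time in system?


W = 1/(μ−λ) = 1/(15.31 − 4.95) = 1/10.36 = 0.09653 hr

Final: 0.09653 hr


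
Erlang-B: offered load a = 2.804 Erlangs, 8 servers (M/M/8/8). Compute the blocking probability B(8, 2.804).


B(c,a) = (a^c/c!) / Σ_{k=0}^{c} a^k/k!
a^8/8! = 0.094777
Σ terms (k=0..8): 1.00000 + 2.80400 + 3.93121 + 3.67437 + 2.57573 + 1.44447 + 0.67505 + 0.27041 + 0.09478 = 16.470013
B = 0.094777/16.470013 = 0.005755

Final: 0.005755


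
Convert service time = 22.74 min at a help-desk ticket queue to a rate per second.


μ = 1/(service time) in consistent units.
1 second = 0.0166667 min, so μ = 0.0166667/22.74 = 0.0007329 per second

Final: 0.0007329 /sec


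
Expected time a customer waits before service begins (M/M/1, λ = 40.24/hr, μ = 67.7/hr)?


ρ = 40.24/67.7 = 0.5944
Wq = ρ/(μ−λ) = 0.5944/(67.7 − 40.24) = 0.5944/27.46 = 0.02165 hr

Final: 0.02165 hr


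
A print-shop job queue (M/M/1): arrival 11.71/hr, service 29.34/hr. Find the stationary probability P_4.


ρ = 11.71/29.34 = 0.3991
P_n = (1−ρ)·ρ^n = (1 − 0.3991)·0.3991^4 = 0.6009·0.025374 = 0.015247

Final: 0.015247


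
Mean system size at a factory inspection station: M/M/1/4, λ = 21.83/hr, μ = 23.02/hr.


ρ = 21.83/23.02 = 0.9483
L = ρ[1 − (K+1)ρ^K + Kρ^(K+1)] / [(1−ρ)(1−ρ^(K+1))]
Numerator: 0.9483·(1 − 5·0.808712 + 4·0.766906) = 0.022822
Denominator: (0.05169)·(0.233094) = 0.012050
L = 0.022822/0.012050 = 1.8940

Final: 1.8940


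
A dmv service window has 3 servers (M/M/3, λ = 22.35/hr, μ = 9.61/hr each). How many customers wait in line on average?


a = λ/μ = 2.3257; ρ = a/3 = 0.7752
P₀ = 0.065113
Lq = P₀·a^c·ρ / (c!·(1−ρ)²) = 0.065113·12.57947·0.7752/(6·0.05052)
= 2.09483

Final: 2.09483


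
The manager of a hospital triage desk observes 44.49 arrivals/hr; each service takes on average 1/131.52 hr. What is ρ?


ρ = λ/μ = 44.49/131.52 = 0.3383

Final: 0.3383


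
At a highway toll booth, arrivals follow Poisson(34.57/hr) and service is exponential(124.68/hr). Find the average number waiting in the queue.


ρ = 34.57/124.68 = 0.2773
Lq = ρ²/(1−ρ) = 0.07688/0.7227 = 0.1064

Final: 0.1064


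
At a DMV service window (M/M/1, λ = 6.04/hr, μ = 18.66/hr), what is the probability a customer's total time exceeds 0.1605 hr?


W ~ Exponential(μ−λ) for M/M/1.
μ − λ = 18.66 − 6.04 = 12.6200
P(W > t) = e^{−(μ−λ)t} = e^{−2.0255} = 0.131927

Final: 0.131927


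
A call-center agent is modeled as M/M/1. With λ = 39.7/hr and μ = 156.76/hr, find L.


ρ = λ/μ = 39.7/156.76 = 0.2533
L = ρ/(1−ρ) = 0.2533/(1 − 0.2533) = 0.2533/0.7467 = 0.3391

Final: 0.3391


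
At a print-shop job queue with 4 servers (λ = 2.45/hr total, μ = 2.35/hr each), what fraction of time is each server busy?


ρ = λ/(cμ) = 2.45/(4·2.35) = 2.45/9.40 = 0.2606

Final: 0.2606


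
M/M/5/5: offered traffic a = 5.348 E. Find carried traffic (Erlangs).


B(5,5.348) = 0.312442 (Erlang-B)
Carried load = a(1 − B) = 5.348·(1 − 0.312442) = 5.348·0.687558 = 3.6771 E

Final: 3.6771 Erlangs


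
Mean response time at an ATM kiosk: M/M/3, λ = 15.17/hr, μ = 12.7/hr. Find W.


a = 1.1945; ρ = 0.3982; P₀ = 0.295870
Lq = P₀·a^c·ρ/(c!(1−ρ)²) = 0.09238
Wq = Lq/λ = 0.09238/15.17 = 0.006090 hr
W = Wq + 1/μ = 0.006090 + 0.07874 = 0.08483 hr

Final: 0.08483 hr


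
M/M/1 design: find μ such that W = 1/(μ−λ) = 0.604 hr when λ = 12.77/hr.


W = 1/(μ−λ) ⇒ μ − λ = 1/W = 1/0.604 = 1.6556
μ = λ + 1/W = 12.77 + 1.6556 = 14.4256 per hr

Final: 14.4256 /hr


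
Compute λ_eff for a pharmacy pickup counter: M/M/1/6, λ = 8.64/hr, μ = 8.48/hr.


ρ = 1.0189; P_K = (1−ρ)ρ^6/(1−ρ^7) = 0.150991
λ_eff = λ(1 − P_K) = 8.64·(1 − 0.150991) = 8.64·0.849009 = 7.3354 /hr

Final: 7.3354 /hr


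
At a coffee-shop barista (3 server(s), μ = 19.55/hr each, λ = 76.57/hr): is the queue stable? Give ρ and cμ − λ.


Total capacity cμ = 3·19.55 = 58.65/hr
ρ = λ/(cμ) = 76.57/58.65 = 1.3055
Stable ⇔ ρ < 1: NO
Spare capacity = cμ − λ = 58.65 − 76.57 = -17.92/hr

Final: ρ = 1.3055; unstable; margin = -17.92/hr


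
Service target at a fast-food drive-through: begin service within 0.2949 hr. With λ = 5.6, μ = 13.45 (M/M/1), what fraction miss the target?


ρ = 5.6/13.45 = 0.4164
P(Wq > t) = ρ·e^{−(μ−λ)t} = 0.4164·e^{−2.3150}
= 0.4164·0.098770 = 0.041123

Final: 0.041123


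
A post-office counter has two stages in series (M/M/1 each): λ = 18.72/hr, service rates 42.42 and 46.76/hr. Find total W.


Each node sees arrival rate λ = 18.72/hr (tandem ⇒ throughput preserved).
W₁ = 1/(μ₁−λ) = 1/(42.42−18.72) = 0.04219 hr
W₂ = 1/(μ₂−λ) = 1/(46.76−18.72) = 0.03566 hr
W_total = W₁ + W₂ = 0.04219 + 0.03566 = 0.07786 hr

Final: 0.07786 hr


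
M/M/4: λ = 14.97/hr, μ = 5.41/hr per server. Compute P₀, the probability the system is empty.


a = λ/μ = 14.97/5.41 = 2.7671; ρ = a/c = 0.6918
Σ_{k=0}^{3} a^k/k! (terms k=0..3) = 1.00000 + 2.76710 + 3.82842 + 3.53120 = 11.12671
Tail: a^4/(4!(1−ρ)) = 58.62706/(24·0.3082) = 7.92535
P₀ = 1/(11.12671 + 7.92535) = 1/19.05206 = 0.052488

Final: 0.052488


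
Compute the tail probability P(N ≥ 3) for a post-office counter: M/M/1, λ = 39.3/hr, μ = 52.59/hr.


ρ = 39.3/52.59 = 0.7473
P(N ≥ n) = ρ^n = 0.7473^3 = 0.417319

Final: 0.417319


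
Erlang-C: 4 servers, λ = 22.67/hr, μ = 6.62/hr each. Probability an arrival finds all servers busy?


a = λ/μ = 3.4245; ρ = a/4 = 0.8561
P₀ = 0.017604 (from M/M/c formula)
C(c,a) = [a^c/(c!(1−ρ))]·P₀ = [137.52262/(24·0.1439)]·0.017604
= 39.82501·0.017604 = 0.701069

Final: 0.701069


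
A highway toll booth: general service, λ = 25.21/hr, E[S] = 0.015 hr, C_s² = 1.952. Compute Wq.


ρ = λ·E[S] = 25.21·0.015 = 0.3781
E[S²] = E[S]²(1+C_s²) = 0.015²·(1+1.952) = 0.0006642
Wq = λ·E[S²]/(2(1−ρ)) = 25.21·0.0006642/(2·0.6219) = 0.01346 hr

Final: 0.01346 hr


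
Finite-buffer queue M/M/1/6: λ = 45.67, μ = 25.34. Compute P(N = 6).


ρ = λ/μ = 45.67/25.34 = 1.8023
P_K = (1−ρ)ρ^K/(1−ρ^(K+1)) = (-0.8023·34.272549)/(1 − 61.769034)
= -27.496485/-60.769034 = 0.452475

Final: 0.452475


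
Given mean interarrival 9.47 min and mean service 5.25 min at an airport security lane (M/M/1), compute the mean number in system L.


λ = 60/9.47 = 6.3358 /hr
μ = 60/5.25 = 11.4286 /hr
ρ = λ/μ = 6.3358/11.4286 = 0.5544
L = ρ/(1−ρ) = 0.5544/0.4456 = 1.2441

Final: 1.2441


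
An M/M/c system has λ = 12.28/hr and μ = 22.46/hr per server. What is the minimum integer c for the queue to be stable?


Stability requires cμ > λ ⇔ c > λ/μ.
λ/μ = 12.28/22.46 = 0.5467
Minimum integer c = ⌊0.5467⌋ + 1 = 1
Check: 1·22.46 = 22.46 > 12.28, while 0·22.46 = 0.00 ≤ 12.28

Final: 1 servers


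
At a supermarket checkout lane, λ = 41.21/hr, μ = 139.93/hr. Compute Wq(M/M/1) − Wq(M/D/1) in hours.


ρ = 41.21/139.93 = 0.2945
Wq(M/M/1) = ρ/(μ−λ) = 0.2945/98.72 = 0.002983 hr
Wq(M/D/1) = ρ/(2(μ−λ)) = 0.001492 hr
Savings = 0.002983 − 0.001492 = 0.001492 hr

Final: 0.001492 hr


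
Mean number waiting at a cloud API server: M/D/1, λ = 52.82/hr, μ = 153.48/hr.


ρ = 52.82/153.48 = 0.3441
M/D/1: Lq = ρ²/(2(1−ρ)) = 0.1184/(2·0.6559) = 0.09029

Final: 0.09029


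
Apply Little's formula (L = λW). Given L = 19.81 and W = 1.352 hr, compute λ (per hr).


λ = L/W = 19.81/1.352 = 14.6524 /hr

Final: 14.6524 /hr


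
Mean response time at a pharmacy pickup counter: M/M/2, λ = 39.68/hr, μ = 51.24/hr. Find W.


a = 0.7744; ρ = 0.3872; P₀ = 0.441756
Lq = P₀·a^c·ρ/(c!(1−ρ)²) = 0.13657
Wq = Lq/λ = 0.13657/39.68 = 0.003442 hr
W = Wq + 1/μ = 0.003442 + 0.01952 = 0.02296 hr

Final: 0.02296 hr


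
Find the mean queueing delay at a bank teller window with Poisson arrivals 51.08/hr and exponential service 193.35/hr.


ρ = 51.08/193.35 = 0.2642
Wq = ρ/(μ−λ) = 0.2642/(193.35 − 51.08) = 0.2642/142.27 = 0.001857 hr

Final: 0.001857 hr


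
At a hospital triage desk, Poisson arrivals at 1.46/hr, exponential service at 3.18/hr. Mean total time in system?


W = 1/(μ−λ) = 1/(3.18 − 1.46) = 1/1.72 = 0.5814 hr

Final: 0.5814 hr


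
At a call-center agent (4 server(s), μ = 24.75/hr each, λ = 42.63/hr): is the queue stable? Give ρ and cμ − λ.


Total capacity cμ = 4·24.75 = 99.00/hr
ρ = λ/(cμ) = 42.63/99.00 = 0.4306
Stable ⇔ ρ < 1: YES
Spare capacity = cμ − λ = 99.00 − 42.63 = 56.37/hr

Final: ρ = 0.4306; stable; margin = 56.37/hr


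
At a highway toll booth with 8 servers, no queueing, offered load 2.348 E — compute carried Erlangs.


B(8,2.348) = 0.002191 (Erlang-B)
Carried load = a(1 − B) = 2.348·(1 − 0.002191) = 2.348·0.997809 = 2.3429 E

Final: 2.3429 Erlangs


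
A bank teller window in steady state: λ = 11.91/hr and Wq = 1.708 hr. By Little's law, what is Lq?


Lq = λWq = 11.91·1.708 = 20.3423

Final: 20.3423


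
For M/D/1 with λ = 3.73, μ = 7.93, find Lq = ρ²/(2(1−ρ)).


ρ = 3.73/7.93 = 0.4704
M/D/1: Lq = ρ²/(2(1−ρ)) = 0.2212/(2·0.5296) = 0.20886

Final: 0.20886


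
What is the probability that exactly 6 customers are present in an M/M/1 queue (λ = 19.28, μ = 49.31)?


ρ = 19.28/49.31 = 0.3910
P_n = (1−ρ)·ρ^n = (1 − 0.3910)·0.3910^6 = 0.6090·0.003573 = 0.002176

Final: 0.002176


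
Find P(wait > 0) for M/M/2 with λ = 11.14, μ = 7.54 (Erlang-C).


a = λ/μ = 1.4775; ρ = a/2 = 0.7387
P₀ = 0.150267 (from M/M/c formula)
C(c,a) = [a^c/(c!(1−ρ))]·P₀ = [2.18287/(2·0.2613)]·0.150267
= 4.17737·0.150267 = 0.627721

Final: 0.627721


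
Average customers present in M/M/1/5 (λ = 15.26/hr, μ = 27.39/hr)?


ρ = 15.26/27.39 = 0.5571
L = ρ[1 − (K+1)ρ^K + Kρ^(K+1)] / [(1−ρ)(1−ρ^(K+1))]
Numerator: 0.5571·(1 − 6·0.053680 + 5·0.029907) = 0.461007
Denominator: (0.4429)·(0.970093) = 0.429618
L = 0.461007/0.429618 = 1.0731

Final: 1.0731


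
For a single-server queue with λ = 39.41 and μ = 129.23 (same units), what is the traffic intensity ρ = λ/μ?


ρ = λ/μ = 39.41/129.23 = 0.3050

Final: 0.3050


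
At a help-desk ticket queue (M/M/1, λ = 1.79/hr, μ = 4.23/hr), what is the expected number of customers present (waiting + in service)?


ρ = λ/μ = 1.79/4.23 = 0.4232
L = ρ/(1−ρ) = 0.4232/(1 − 0.4232) = 0.4232/0.5768 = 0.7336

Final: 0.7336


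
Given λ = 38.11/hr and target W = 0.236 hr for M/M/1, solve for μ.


W = 1/(μ−λ) ⇒ μ − λ = 1/W = 1/0.236 = 4.2373
μ = λ + 1/W = 38.11 + 4.2373 = 42.3473 per hr

Final: 42.3473 /hr


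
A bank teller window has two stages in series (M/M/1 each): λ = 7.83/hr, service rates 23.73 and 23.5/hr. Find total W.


Each node sees arrival rate λ = 7.83/hr (tandem ⇒ throughput preserved).
W₁ = 1/(μ₁−λ) = 1/(23.73−7.83) = 0.06289 hr
W₂ = 1/(μ₂−λ) = 1/(23.5−7.83) = 0.06382 hr
W_total = W₁ + W₂ = 0.06289 + 0.06382 = 0.12671 hr

Final: 0.12671 hr


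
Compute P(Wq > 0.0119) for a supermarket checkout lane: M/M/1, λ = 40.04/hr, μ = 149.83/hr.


ρ = 40.04/149.83 = 0.2672
P(Wq > t) = ρ·e^{−(μ−λ)t} = 0.2672·e^{−1.3065}
= 0.2672·0.270766 = 0.072358

Final: 0.072358


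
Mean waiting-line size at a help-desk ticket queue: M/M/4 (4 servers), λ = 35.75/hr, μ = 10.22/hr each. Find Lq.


a = λ/μ = 3.4980; ρ = a/4 = 0.8745
P₀ = 0.014823
Lq = P₀·a^c·ρ / (c!·(1−ρ)²) = 0.014823·149.72716·0.8745/(24·0.01575)
= 5.13530

Final: 5.13530


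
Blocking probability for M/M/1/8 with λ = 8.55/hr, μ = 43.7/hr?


ρ = λ/μ = 8.55/43.7 = 0.1957
P_K = (1−ρ)ρ^K/(1−ρ^(K+1)) = (0.8043·0.000002147)/(1 − 0.0000004201)
= 0.000001727/1.000000 = 0.000001727

Final: 0.000001727


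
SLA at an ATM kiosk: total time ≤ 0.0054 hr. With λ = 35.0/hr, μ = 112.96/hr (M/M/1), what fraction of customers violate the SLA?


W ~ Exponential(μ−λ) for M/M/1.
μ − λ = 112.96 − 35.0 = 77.9600
P(W > t) = e^{−(μ−λ)t} = e^{−0.4210} = 0.656401

Final: 0.656401


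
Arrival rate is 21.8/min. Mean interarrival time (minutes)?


Mean interarrival time = 1/λ = 1/21.8 minute = 0.04587 minute
In minutes: 0.04587 × 1 = 0.04587 min

Final: 0.04587 min


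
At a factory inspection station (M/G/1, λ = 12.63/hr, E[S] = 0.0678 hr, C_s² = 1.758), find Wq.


ρ = λ·E[S] = 12.63·0.0678 = 0.8563
E[S²] = E[S]²(1+C_s²) = 0.0678²·(1+1.758) = 0.012678
Wq = λ·E[S²]/(2(1−ρ)) = 12.63·0.012678/(2·0.1437) = 0.55720 hr

Final: 0.55720 hr


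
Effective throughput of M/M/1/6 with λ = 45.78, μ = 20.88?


ρ = 2.1925; P_K = (1−ρ)ρ^6/(1−ρ^7) = 0.546148
λ_eff = λ(1 − P_K) = 45.78·(1 − 0.546148) = 45.78·0.453852 = 20.7773 /hr

Final: 20.7773 /hr


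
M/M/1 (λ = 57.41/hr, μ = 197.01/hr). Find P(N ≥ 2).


ρ = 57.41/197.01 = 0.2914
P(N ≥ n) = ρ^n = 0.2914^2 = 0.084918

Final: 0.084918


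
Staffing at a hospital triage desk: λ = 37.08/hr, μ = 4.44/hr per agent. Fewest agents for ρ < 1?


Stability requires cμ > λ ⇔ c > λ/μ.
λ/μ = 37.08/4.44 = 8.3514
Minimum integer c = ⌊8.3514⌋ + 1 = 9
Check: 9·4.44 = 39.96 > 37.08, while 8·4.44 = 35.52 ≤ 37.08

Final: 9 servers


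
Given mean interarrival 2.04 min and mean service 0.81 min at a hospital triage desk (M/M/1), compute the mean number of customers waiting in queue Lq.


λ = 60/2.04 = 29.4118 /hr
μ = 60/0.81 = 74.0741 /hr
ρ = λ/μ = 29.4118/74.0741 = 0.3971
Lq = ρ²/(1−ρ) = 0.1577/0.6029 = 0.2615

Final: 0.2615


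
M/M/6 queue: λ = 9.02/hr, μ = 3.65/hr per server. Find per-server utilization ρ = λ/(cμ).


ρ = λ/(cμ) = 9.02/(6·3.65) = 9.02/21.90 = 0.4119

Final: 0.4119


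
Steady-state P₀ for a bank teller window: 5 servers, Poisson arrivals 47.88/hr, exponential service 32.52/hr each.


a = λ/μ = 47.88/32.52 = 1.4723; ρ = a/c = 0.2945
Σ_{k=0}^{4} a^k/k! (terms k=0..4) = 1.00000 + 1.47232 + 1.08387 + 0.53194 + 0.19580 = 4.28393
Tail: a^5/(5!(1−ρ)) = 6.91860/(120·0.7055) = 0.08172
P₀ = 1/(4.28393 + 0.08172) = 1/4.36564 = 0.229061

Final: 0.229061


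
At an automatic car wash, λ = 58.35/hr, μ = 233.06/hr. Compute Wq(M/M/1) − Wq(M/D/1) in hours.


ρ = 58.35/233.06 = 0.2504
Wq(M/M/1) = ρ/(μ−λ) = 0.2504/174.71 = 0.001433 hr
Wq(M/D/1) = ρ/(2(μ−λ)) = 0.0007165 hr
Savings = 0.001433 − 0.0007165 = 0.0007165 hr

Final: 0.0007165 hr


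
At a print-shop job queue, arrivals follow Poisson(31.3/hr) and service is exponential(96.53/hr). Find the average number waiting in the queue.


ρ = 31.3/96.53 = 0.3243
Lq = ρ²/(1−ρ) = 0.1051/0.6757 = 0.1556

Final: 0.1556


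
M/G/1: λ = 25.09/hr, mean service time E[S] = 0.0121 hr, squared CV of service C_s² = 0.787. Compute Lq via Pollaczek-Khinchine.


ρ = λ·E[S] = 25.09·0.0121 = 0.3036
Lq = ρ²(1+C_s²)/(2(1−ρ)) = 0.09217·(1+0.787)/(2·0.6964)
= 0.09217·1.7870/1.3928 = 0.11825

Final: 0.11825


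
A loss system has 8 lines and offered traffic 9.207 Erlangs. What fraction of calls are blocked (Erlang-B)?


B(c,a) = (a^c/c!) / Σ_{k=0}^{c} a^k/k!
a^8/8! = 1280.632802
Σ terms (k=0..8): 1.00000 + 9.20700 + 42.38442 + 130.07780 + 299.40657 + 551.32726 + 846.01169 + 1112.74709 + 1280.63280 = 4272.794636
B = 1280.632802/4272.794636 = 0.299718

Final: 0.299718


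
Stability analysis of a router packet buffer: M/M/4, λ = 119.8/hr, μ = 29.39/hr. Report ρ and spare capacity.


Total capacity cμ = 4·29.39 = 117.56/hr
ρ = λ/(cμ) = 119.8/117.56 = 1.0191
Stable ⇔ ρ < 1: NO
Spare capacity = cμ − λ = 117.56 − 119.8 = -2.24/hr

Final: ρ = 1.0191; unstable; margin = -2.24/hr


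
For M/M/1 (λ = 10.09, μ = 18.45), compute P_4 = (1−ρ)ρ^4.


ρ = 10.09/18.45 = 0.5469
P_n = (1−ρ)·ρ^n = (1 − 0.5469)·0.5469^4 = 0.4531·0.089450 = 0.040531

Final: 0.040531


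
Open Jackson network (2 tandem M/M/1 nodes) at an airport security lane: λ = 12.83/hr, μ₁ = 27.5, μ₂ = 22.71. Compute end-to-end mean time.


Each node sees arrival rate λ = 12.83/hr (tandem ⇒ throughput preserved).
W₁ = 1/(μ₁−λ) = 1/(27.5−12.83) = 0.06817 hr
W₂ = 1/(μ₂−λ) = 1/(22.71−12.83) = 0.10121 hr
W_total = W₁ + W₂ = 0.06817 + 0.10121 = 0.16938 hr

Final: 0.16938 hr


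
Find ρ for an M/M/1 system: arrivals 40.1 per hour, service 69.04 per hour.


ρ = λ/μ = 40.1/69.04 = 0.5808

Final: 0.5808


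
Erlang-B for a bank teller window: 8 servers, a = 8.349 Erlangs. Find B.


B(c,a) = (a^c/c!) / Σ_{k=0}^{c} a^k/k!
a^8/8! = 585.538108
Σ terms (k=0..8): 1.00000 + 8.34900 + 34.85290 + 96.99562 + 202.45411 + 338.05788 + 470.40754 + 561.06179 + 585.53811 = 2298.716942
B = 585.538108/2298.716942 = 0.254724

Final: 0.254724


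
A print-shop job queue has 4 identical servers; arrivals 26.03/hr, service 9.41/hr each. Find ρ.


ρ = λ/(cμ) = 26.03/(4·9.41) = 26.03/37.64 = 0.6916

Final: 0.6916


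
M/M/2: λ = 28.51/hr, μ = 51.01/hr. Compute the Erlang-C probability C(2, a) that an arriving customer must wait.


a = λ/μ = 0.5589; ρ = a/2 = 0.2795
P₀ = 0.563166 (from M/M/c formula)
C(c,a) = [a^c/(c!(1−ρ))]·P₀ = [0.31238/(2·0.7205)]·0.563166
= 0.21677·0.563166 = 0.122076

Final: 0.122076


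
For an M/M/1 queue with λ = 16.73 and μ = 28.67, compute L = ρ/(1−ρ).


ρ = λ/μ = 16.73/28.67 = 0.5835
L = ρ/(1−ρ) = 0.5835/(1 − 0.5835) = 0.5835/0.4165 = 1.4012

Final: 1.4012


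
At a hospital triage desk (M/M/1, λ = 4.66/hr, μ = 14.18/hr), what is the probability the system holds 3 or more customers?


ρ = 4.66/14.18 = 0.3286
P(N ≥ n) = ρ^n = 0.3286^3 = 0.035492

Final: 0.035492


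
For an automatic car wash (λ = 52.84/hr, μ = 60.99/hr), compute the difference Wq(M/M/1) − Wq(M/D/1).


ρ = 52.84/60.99 = 0.8664
Wq(M/M/1) = ρ/(μ−λ) = 0.8664/8.15 = 0.10630 hr
Wq(M/D/1) = ρ/(2(μ−λ)) = 0.05315 hr
Savings = 0.10630 − 0.05315 = 0.05315 hr

Final: 0.05315 hr


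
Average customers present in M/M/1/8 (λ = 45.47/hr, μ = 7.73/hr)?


ρ = 45.47/7.73 = 5.8823
L = ρ[1 − (K+1)ρ^K + Kρ^(K+1)] / [(1−ρ)(1−ρ^(K+1))]
Numerator: 5.8823·(1 − 9·1433387.729229 + 8·8431583.447356) = 320891019.385194
Denominator: (-4.8823)·(-8431582.447356) = 41165319.736507
L = 320891019.385194/41165319.736507 = 7.7952

Final: 7.7952


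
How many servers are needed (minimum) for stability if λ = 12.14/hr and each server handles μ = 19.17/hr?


Stability requires cμ > λ ⇔ c > λ/μ.
λ/μ = 12.14/19.17 = 0.6333
Minimum integer c = ⌊0.6333⌋ + 1 = 1
Check: 1·19.17 = 19.17 > 12.14, while 0·19.17 = 0.00 ≤ 12.14

Final: 1 servers


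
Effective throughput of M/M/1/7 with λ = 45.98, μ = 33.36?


ρ = 1.3783; P_K = (1−ρ)ρ^7/(1−ρ^8) = 0.297294
λ_eff = λ(1 − P_K) = 45.98·(1 − 0.297294) = 45.98·0.702706 = 32.3104 /hr

Final: 32.3104 /hr


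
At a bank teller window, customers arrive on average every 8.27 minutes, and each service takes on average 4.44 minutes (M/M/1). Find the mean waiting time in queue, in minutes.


λ = 60/8.27 = 7.2551 /hr
μ = 60/4.44 = 13.5135 /hr
ρ = λ/μ = 7.2551/13.5135 = 0.5369
Wq = ρ/(μ−λ) = 0.5369/(13.5135−7.2551) = 0.08579 hr
In minutes: 0.08579·60 = 5.147 min

Final: 5.147 min


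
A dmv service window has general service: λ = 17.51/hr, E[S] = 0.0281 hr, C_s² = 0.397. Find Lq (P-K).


ρ = λ·E[S] = 17.51·0.0281 = 0.4920
Lq = ρ²(1+C_s²)/(2(1−ρ)) = 0.2421·(1+0.397)/(2·0.5080)
= 0.2421·1.3970/1.0159 = 0.33290

Final: 0.33290


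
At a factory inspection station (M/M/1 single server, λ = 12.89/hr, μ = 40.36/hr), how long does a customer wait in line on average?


ρ = 12.89/40.36 = 0.3194
Wq = ρ/(μ−λ) = 0.3194/(40.36 − 12.89) = 0.3194/27.47 = 0.01163 hr

Final: 0.01163 hr


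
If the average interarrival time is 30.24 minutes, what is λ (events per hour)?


λ = 1/(interarrival time) in consistent units.
1 hour = 60 min, so λ = 60/30.24 = 1.9841 per hour

Final: 1.9841 /hr


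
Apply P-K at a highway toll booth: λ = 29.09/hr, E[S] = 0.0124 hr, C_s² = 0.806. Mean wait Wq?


ρ = λ·E[S] = 29.09·0.0124 = 0.3607
E[S²] = E[S]²(1+C_s²) = 0.0124²·(1+0.806) = 0.0002777
Wq = λ·E[S²]/(2(1−ρ)) = 29.09·0.0002777/(2·0.6393) = 0.006318 hr

Final: 0.006318 hr


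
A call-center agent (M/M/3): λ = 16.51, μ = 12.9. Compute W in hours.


a = 1.2798; ρ = 0.4266; P₀ = 0.269672
Lq = P₀·a^c·ρ/(c!(1−ρ)²) = 0.12226
Wq = Lq/λ = 0.12226/16.51 = 0.007405 hr
W = Wq + 1/μ = 0.007405 + 0.07752 = 0.08492 hr

Final: 0.08492 hr


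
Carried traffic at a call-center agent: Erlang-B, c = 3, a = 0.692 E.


B(3,0.692) = 0.027800 (Erlang-B)
Carried load = a(1 − B) = 0.692·(1 − 0.027800) = 0.692·0.972200 = 0.6728 E

Final: 0.6728 Erlangs


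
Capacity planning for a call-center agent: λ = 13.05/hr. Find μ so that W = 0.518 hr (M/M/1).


W = 1/(μ−λ) ⇒ μ − λ = 1/W = 1/0.518 = 1.9305
μ = λ + 1/W = 13.05 + 1.9305 = 14.9805 per hr

Final: 14.9805 /hr


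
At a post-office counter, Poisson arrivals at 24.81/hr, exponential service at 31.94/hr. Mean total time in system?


W = 1/(μ−λ) = 1/(31.94 − 24.81) = 1/7.13 = 0.1403 hr

Final: 0.1403 hr


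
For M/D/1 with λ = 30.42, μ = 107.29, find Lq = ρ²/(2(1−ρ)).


ρ = 30.42/107.29 = 0.2835
M/D/1: Lq = ρ²/(2(1−ρ)) = 0.08039/(2·0.7165) = 0.05610

Final: 0.05610


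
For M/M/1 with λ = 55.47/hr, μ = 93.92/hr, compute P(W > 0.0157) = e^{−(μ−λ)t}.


W ~ Exponential(μ−λ) for M/M/1.
μ − λ = 93.92 − 55.47 = 38.4500
P(W > t) = e^{−(μ−λ)t} = e^{−0.6037} = 0.546804

Final: 0.546804


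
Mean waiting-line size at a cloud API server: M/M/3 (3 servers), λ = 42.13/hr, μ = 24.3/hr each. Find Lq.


a = λ/μ = 1.7337; ρ = a/3 = 0.5779
P₀ = 0.158869
Lq = P₀·a^c·ρ / (c!·(1−ρ)²) = 0.158869·5.21141·0.5779/(6·0.17816)
= 0.44762

Final: 0.44762


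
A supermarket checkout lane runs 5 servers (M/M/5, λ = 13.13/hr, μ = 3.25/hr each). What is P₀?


a = λ/μ = 13.13/3.25 = 4.0400; ρ = a/c = 0.8080
Σ_{k=0}^{4} a^k/k! (terms k=0..4) = 1.00000 + 4.04000 + 8.16080 + 10.98988 + 11.09978 = 35.29045
Tail: a^5/(5!(1−ρ)) = 1076.23429/(120·0.1920) = 46.71156
P₀ = 1/(35.29045 + 46.71156) = 1/82.00201 = 0.012195

Final: 0.012195


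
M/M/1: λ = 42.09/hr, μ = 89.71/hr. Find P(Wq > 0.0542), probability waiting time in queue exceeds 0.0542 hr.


ρ = 42.09/89.71 = 0.4692
P(Wq > t) = ρ·e^{−(μ−λ)t} = 0.4692·e^{−2.5810}
= 0.4692·0.075698 = 0.035516

Final: 0.035516


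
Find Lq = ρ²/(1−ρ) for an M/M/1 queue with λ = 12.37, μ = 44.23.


ρ = 12.37/44.23 = 0.2797
Lq = ρ²/(1−ρ) = 0.07822/0.7203 = 0.1086

Final: 0.1086


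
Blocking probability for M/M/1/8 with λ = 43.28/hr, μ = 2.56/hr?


ρ = λ/μ = 43.28/2.56 = 16.9062
P_K = (1−ρ)ρ^K/(1−ρ^(K+1)) = (-15.9062·6673878474.897453)/(1 − 112830257966.235077)
= -106156379491.337616/-112830257965.235077 = 0.940850

Final: 0.940850


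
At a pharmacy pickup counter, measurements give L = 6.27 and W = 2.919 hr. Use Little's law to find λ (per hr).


λ = L/W = 6.27/2.919 = 2.1480 /hr

Final: 2.1480 /hr


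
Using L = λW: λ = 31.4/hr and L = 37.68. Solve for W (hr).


W = L/λ = 37.68/31.4 = 1.2000 hr

Final: 1.2000 hr


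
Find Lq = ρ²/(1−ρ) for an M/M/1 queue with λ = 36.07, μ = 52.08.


ρ = 36.07/52.08 = 0.6926
Lq = ρ²/(1−ρ) = 0.4797/0.3074 = 1.5604

Final: 1.5604


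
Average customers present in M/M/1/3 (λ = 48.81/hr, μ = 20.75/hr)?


ρ = 48.81/20.75 = 2.3523
L = ρ[1 − (K+1)ρ^K + Kρ^(K+1)] / [(1−ρ)(1−ρ^(K+1))]
Numerator: 2.3523·(1 − 4·13.015838 + 3·30.617014) = 95.944442
Denominator: (-1.3523)·(-29.617014) = 40.050766
L = 95.944442/40.050766 = 2.3956

Final: 2.3956


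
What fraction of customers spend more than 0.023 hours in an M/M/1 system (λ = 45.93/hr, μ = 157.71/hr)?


W ~ Exponential(μ−λ) for M/M/1.
μ − λ = 157.71 − 45.93 = 111.7800
P(W > t) = e^{−(μ−λ)t} = e^{−2.5709} = 0.076464

Final: 0.076464


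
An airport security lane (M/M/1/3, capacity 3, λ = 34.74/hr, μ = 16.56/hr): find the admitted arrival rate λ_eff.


ρ = 2.0978; P_K = (1−ρ)ρ^3/(1−ρ^4) = 0.551807
λ_eff = λ(1 − P_K) = 34.74·(1 − 0.551807) = 34.74·0.448193 = 15.5702 /hr

Final: 15.5702 /hr


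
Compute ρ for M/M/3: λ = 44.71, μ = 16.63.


ρ = λ/(cμ) = 44.71/(3·16.63) = 44.71/49.89 = 0.8962

Final: 0.8962


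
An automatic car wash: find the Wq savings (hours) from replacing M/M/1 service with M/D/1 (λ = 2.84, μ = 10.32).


ρ = 2.84/10.32 = 0.2752
Wq(M/M/1) = ρ/(μ−λ) = 0.2752/7.48 = 0.03679 hr
Wq(M/D/1) = ρ/(2(μ−λ)) = 0.01840 hr
Savings = 0.03679 − 0.01840 = 0.01840 hr

Final: 0.01840 hr


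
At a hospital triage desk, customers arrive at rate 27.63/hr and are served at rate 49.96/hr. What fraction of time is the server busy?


ρ = λ/μ = 27.63/49.96 = 0.5530

Final: 0.5530


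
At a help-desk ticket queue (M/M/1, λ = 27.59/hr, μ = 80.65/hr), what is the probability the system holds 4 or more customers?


ρ = 27.59/80.65 = 0.3421
P(N ≥ n) = ρ^n = 0.3421^4 = 0.013696

Final: 0.013696


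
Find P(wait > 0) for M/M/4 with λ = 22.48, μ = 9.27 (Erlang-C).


a = λ/μ = 2.4250; ρ = a/4 = 0.6063
P₀ = 0.080633 (from M/M/c formula)
C(c,a) = [a^c/(c!(1−ρ))]·P₀ = [34.58329/(24·0.3937)]·0.080633
= 3.65967·0.080633 = 0.295089

Final: 0.295089


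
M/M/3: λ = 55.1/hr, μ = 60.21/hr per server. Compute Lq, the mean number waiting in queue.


a = λ/μ = 0.9151; ρ = a/3 = 0.3050
P₀ = 0.397194
Lq = P₀·a^c·ρ / (c!·(1−ρ)²) = 0.397194·0.76639·0.3050/(6·0.48296)
= 0.03204

Final: 0.03204


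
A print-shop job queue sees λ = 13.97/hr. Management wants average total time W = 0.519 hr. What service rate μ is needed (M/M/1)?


W = 1/(μ−λ) ⇒ μ − λ = 1/W = 1/0.519 = 1.9268
μ = λ + 1/W = 13.97 + 1.9268 = 15.8968 per hr

Final: 15.8968 /hr


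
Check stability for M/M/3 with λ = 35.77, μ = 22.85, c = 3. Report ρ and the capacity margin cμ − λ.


Total capacity cμ = 3·22.85 = 68.55/hr
ρ = λ/(cμ) = 35.77/68.55 = 0.5218
Stable ⇔ ρ < 1: YES
Spare capacity = cμ − λ = 68.55 − 35.77 = 32.78/hr

Final: ρ = 0.5218; stable; margin = 32.78/hr


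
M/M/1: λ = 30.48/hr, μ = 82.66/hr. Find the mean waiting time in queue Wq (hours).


ρ = 30.48/82.66 = 0.3687
Wq = ρ/(μ−λ) = 0.3687/(82.66 − 30.48) = 0.3687/52.18 = 0.007067 hr

Final: 0.007067 hr


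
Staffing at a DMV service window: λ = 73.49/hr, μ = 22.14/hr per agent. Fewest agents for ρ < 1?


Stability requires cμ > λ ⇔ c > λ/μ.
λ/μ = 73.49/22.14 = 3.3193
Minimum integer c = ⌊3.3193⌋ + 1 = 4
Check: 4·22.14 = 88.56 > 73.49, while 3·22.14 = 66.42 ≤ 73.49

Final: 4 servers


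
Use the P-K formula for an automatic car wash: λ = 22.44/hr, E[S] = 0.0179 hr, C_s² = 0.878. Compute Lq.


ρ = λ·E[S] = 22.44·0.0179 = 0.4017
Lq = ρ²(1+C_s²)/(2(1−ρ)) = 0.1613·(1+0.878)/(2·0.5983)
= 0.1613·1.8780/1.1966 = 0.25321

Final: 0.25321


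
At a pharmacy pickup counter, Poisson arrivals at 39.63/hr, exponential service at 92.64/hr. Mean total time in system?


W = 1/(μ−λ) = 1/(92.64 − 39.63) = 1/53.01 = 0.01886 hr

Final: 0.01886 hr


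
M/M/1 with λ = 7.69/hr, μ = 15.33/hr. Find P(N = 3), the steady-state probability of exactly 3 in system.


ρ = 7.69/15.33 = 0.5016
P_n = (1−ρ)·ρ^n = (1 − 0.5016)·0.5016^3 = 0.4984·0.126227 = 0.062908

Final: 0.062908


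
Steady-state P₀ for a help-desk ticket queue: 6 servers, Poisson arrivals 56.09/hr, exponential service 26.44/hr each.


a = λ/μ = 56.09/26.44 = 2.1214; ρ = a/c = 0.3536
Σ_{k=0}^{5} a^k/k! (terms k=0..5) = 1.00000 + 2.12141 + 2.25018 + 1.59119 + 0.84389 + 0.35805 = 8.16471
Tail: a^6/(6!(1−ρ)) = 91.14733/(720·0.6464) = 0.19583
P₀ = 1/(8.16471 + 0.19583) = 1/8.36054 = 0.119609

Final: 0.119609


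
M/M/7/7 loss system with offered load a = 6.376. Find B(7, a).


B(c,a) = (a^c/c!) / Σ_{k=0}^{c} a^k/k!
a^7/7! = 84.997788
Σ terms (k=0..7): 1.00000 + 6.37600 + 20.32669 + 43.20099 + 68.86237 + 87.81330 + 93.31627 + 84.99779 = 405.893403
B = 84.997788/405.893403 = 0.209409

Final: 0.209409


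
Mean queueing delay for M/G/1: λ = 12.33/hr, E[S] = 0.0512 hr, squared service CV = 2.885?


ρ = λ·E[S] = 12.33·0.0512 = 0.6313
E[S²] = E[S]²(1+C_s²) = 0.0512²·(1+2.885) = 0.010184
Wq = λ·E[S²]/(2(1−ρ)) = 12.33·0.010184/(2·0.3687) = 0.17029 hr

Final: 0.17029 hr


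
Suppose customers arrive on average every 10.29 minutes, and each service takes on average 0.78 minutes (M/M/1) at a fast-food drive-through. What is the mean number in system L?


λ = 60/10.29 = 5.8309 /hr
μ = 60/0.78 = 76.9231 /hr
ρ = λ/μ = 5.8309/76.9231 = 0.07580
L = ρ/(1−ρ) = 0.07580/0.9242 = 0.08202

Final: 0.08202


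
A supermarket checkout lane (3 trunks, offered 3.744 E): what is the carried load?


B(3,3.744) = 0.426686 (Erlang-B)
Carried load = a(1 − B) = 3.744·(1 − 0.426686) = 3.744·0.573314 = 2.1465 E

Final: 2.1465 Erlangs


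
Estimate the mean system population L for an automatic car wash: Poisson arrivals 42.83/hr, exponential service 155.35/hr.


ρ = λ/μ = 42.83/155.35 = 0.2757
L = ρ/(1−ρ) = 0.2757/(1 − 0.2757) = 0.2757/0.7243 = 0.3806

Final: 0.3806


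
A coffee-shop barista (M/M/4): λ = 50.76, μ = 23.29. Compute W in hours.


a = 2.1795; ρ = 0.5449; P₀ = 0.107001
Lq = P₀·a^c·ρ/(c!(1−ρ)²) = 0.26461
Wq = Lq/λ = 0.26461/50.76 = 0.005213 hr
W = Wq + 1/μ = 0.005213 + 0.04294 = 0.04815 hr

Final: 0.04815 hr


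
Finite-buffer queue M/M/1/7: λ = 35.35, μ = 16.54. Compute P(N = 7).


ρ = λ/μ = 35.35/16.54 = 2.1372
P_K = (1−ρ)ρ^K/(1−ρ^(K+1)) = (-1.1372·203.693603)/(1 − 435.342737)
= -231.649134/-434.342737 = 0.533333

Final: 0.533333


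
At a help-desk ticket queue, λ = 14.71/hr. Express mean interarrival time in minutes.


Mean interarrival time = 1/λ = 1/14.71 hour = 0.06798 hour
In minutes: 0.06798 × 60 = 4.0789 min

Final: 4.0789 min


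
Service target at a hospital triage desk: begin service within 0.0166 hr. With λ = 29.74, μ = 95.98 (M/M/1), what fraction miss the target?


ρ = 29.74/95.98 = 0.3099
P(Wq > t) = ρ·e^{−(μ−λ)t} = 0.3099·e^{−1.0996}
= 0.3099·0.333010 = 0.103185

Final: 0.103185


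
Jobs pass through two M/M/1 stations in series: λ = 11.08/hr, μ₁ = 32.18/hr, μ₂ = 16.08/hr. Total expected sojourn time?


Each node sees arrival rate λ = 11.08/hr (tandem ⇒ throughput preserved).
W₁ = 1/(μ₁−λ) = 1/(32.18−11.08) = 0.04739 hr
W₂ = 1/(μ₂−λ) = 1/(16.08−11.08) = 0.20000 hr
W_total = W₁ + W₂ = 0.04739 + 0.20000 = 0.24739 hr

Final: 0.24739 hr


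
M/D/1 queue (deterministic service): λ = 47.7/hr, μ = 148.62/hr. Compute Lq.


ρ = 47.7/148.62 = 0.3210
M/D/1: Lq = ρ²/(2(1−ρ)) = 0.1030/(2·0.6790) = 0.07585

Final: 0.07585


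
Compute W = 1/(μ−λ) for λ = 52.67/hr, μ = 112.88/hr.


W = 1/(μ−λ) = 1/(112.88 − 52.67) = 1/60.21 = 0.01661 hr

Final: 0.01661 hr


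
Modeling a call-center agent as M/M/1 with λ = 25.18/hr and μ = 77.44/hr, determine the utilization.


ρ = λ/μ = 25.18/77.44 = 0.3252

Final: 0.3252


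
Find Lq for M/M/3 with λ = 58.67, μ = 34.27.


a = λ/μ = 1.7120; ρ = a/3 = 0.5707
P₀ = 0.163257
Lq = P₀·a^c·ρ / (c!·(1−ρ)²) = 0.163257·5.01771·0.5707/(6·0.18433)
= 0.42268

Final: 0.42268


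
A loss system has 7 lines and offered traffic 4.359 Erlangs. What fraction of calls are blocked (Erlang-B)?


B(c,a) = (a^c/c!) / Σ_{k=0}^{c} a^k/k!
a^7/7! = 5.933044
Σ terms (k=0..7): 1.00000 + 4.35900 + 9.50044 + 13.80414 + 15.04306 + 13.11454 + 9.52771 + 5.93304 = 72.281941
B = 5.933044/72.281941 = 0.082082

Final: 0.082082
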